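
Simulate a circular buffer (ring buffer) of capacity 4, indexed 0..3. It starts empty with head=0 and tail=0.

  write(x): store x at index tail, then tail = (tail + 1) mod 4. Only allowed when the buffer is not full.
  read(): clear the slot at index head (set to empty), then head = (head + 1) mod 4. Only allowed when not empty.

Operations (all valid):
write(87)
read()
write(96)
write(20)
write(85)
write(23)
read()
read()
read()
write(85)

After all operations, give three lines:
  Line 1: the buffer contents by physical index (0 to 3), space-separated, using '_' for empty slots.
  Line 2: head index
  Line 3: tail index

Answer: 23 85 _ _
0
2

Derivation:
write(87): buf=[87 _ _ _], head=0, tail=1, size=1
read(): buf=[_ _ _ _], head=1, tail=1, size=0
write(96): buf=[_ 96 _ _], head=1, tail=2, size=1
write(20): buf=[_ 96 20 _], head=1, tail=3, size=2
write(85): buf=[_ 96 20 85], head=1, tail=0, size=3
write(23): buf=[23 96 20 85], head=1, tail=1, size=4
read(): buf=[23 _ 20 85], head=2, tail=1, size=3
read(): buf=[23 _ _ 85], head=3, tail=1, size=2
read(): buf=[23 _ _ _], head=0, tail=1, size=1
write(85): buf=[23 85 _ _], head=0, tail=2, size=2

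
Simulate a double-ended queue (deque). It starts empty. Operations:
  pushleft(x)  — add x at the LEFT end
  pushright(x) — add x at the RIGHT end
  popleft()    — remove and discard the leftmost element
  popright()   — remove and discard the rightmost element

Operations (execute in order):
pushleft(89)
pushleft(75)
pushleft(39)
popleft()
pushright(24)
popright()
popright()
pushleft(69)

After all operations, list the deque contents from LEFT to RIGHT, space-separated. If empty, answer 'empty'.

Answer: 69 75

Derivation:
pushleft(89): [89]
pushleft(75): [75, 89]
pushleft(39): [39, 75, 89]
popleft(): [75, 89]
pushright(24): [75, 89, 24]
popright(): [75, 89]
popright(): [75]
pushleft(69): [69, 75]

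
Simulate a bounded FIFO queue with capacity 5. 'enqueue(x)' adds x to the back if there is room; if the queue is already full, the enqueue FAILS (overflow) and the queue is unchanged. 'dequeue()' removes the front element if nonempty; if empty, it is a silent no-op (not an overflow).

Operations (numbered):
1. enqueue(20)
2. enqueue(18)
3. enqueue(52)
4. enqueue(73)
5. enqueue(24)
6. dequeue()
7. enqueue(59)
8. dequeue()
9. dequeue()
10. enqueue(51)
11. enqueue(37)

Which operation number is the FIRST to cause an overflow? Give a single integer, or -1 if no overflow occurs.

1. enqueue(20): size=1
2. enqueue(18): size=2
3. enqueue(52): size=3
4. enqueue(73): size=4
5. enqueue(24): size=5
6. dequeue(): size=4
7. enqueue(59): size=5
8. dequeue(): size=4
9. dequeue(): size=3
10. enqueue(51): size=4
11. enqueue(37): size=5

Answer: -1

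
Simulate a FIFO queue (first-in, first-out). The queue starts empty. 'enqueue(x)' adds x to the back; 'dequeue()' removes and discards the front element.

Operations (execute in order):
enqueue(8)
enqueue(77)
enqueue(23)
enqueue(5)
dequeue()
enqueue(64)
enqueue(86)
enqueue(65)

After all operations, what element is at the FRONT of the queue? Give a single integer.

enqueue(8): queue = [8]
enqueue(77): queue = [8, 77]
enqueue(23): queue = [8, 77, 23]
enqueue(5): queue = [8, 77, 23, 5]
dequeue(): queue = [77, 23, 5]
enqueue(64): queue = [77, 23, 5, 64]
enqueue(86): queue = [77, 23, 5, 64, 86]
enqueue(65): queue = [77, 23, 5, 64, 86, 65]

Answer: 77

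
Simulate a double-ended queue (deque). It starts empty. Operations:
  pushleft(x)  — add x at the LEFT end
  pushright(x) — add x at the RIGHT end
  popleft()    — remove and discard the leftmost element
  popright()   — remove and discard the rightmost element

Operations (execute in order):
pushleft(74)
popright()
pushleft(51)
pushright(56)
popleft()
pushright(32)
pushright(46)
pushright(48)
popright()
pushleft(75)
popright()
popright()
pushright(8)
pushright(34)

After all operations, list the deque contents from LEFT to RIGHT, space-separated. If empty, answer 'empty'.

pushleft(74): [74]
popright(): []
pushleft(51): [51]
pushright(56): [51, 56]
popleft(): [56]
pushright(32): [56, 32]
pushright(46): [56, 32, 46]
pushright(48): [56, 32, 46, 48]
popright(): [56, 32, 46]
pushleft(75): [75, 56, 32, 46]
popright(): [75, 56, 32]
popright(): [75, 56]
pushright(8): [75, 56, 8]
pushright(34): [75, 56, 8, 34]

Answer: 75 56 8 34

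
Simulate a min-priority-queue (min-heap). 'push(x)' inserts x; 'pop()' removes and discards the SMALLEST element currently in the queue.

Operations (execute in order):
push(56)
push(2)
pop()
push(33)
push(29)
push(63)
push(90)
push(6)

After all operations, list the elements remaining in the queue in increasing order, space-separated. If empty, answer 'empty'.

Answer: 6 29 33 56 63 90

Derivation:
push(56): heap contents = [56]
push(2): heap contents = [2, 56]
pop() → 2: heap contents = [56]
push(33): heap contents = [33, 56]
push(29): heap contents = [29, 33, 56]
push(63): heap contents = [29, 33, 56, 63]
push(90): heap contents = [29, 33, 56, 63, 90]
push(6): heap contents = [6, 29, 33, 56, 63, 90]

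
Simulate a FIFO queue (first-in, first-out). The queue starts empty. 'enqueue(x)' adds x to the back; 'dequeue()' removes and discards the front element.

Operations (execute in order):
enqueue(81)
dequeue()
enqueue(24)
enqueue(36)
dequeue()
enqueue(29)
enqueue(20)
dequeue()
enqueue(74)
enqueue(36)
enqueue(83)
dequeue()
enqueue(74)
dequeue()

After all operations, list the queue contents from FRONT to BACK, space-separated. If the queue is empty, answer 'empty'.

enqueue(81): [81]
dequeue(): []
enqueue(24): [24]
enqueue(36): [24, 36]
dequeue(): [36]
enqueue(29): [36, 29]
enqueue(20): [36, 29, 20]
dequeue(): [29, 20]
enqueue(74): [29, 20, 74]
enqueue(36): [29, 20, 74, 36]
enqueue(83): [29, 20, 74, 36, 83]
dequeue(): [20, 74, 36, 83]
enqueue(74): [20, 74, 36, 83, 74]
dequeue(): [74, 36, 83, 74]

Answer: 74 36 83 74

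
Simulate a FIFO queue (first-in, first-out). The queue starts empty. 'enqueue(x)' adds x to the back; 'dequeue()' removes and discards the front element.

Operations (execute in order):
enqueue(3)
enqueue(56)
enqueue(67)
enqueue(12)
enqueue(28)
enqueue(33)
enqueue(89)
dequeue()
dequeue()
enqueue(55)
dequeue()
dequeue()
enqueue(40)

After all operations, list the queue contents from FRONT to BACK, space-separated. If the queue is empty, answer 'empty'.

enqueue(3): [3]
enqueue(56): [3, 56]
enqueue(67): [3, 56, 67]
enqueue(12): [3, 56, 67, 12]
enqueue(28): [3, 56, 67, 12, 28]
enqueue(33): [3, 56, 67, 12, 28, 33]
enqueue(89): [3, 56, 67, 12, 28, 33, 89]
dequeue(): [56, 67, 12, 28, 33, 89]
dequeue(): [67, 12, 28, 33, 89]
enqueue(55): [67, 12, 28, 33, 89, 55]
dequeue(): [12, 28, 33, 89, 55]
dequeue(): [28, 33, 89, 55]
enqueue(40): [28, 33, 89, 55, 40]

Answer: 28 33 89 55 40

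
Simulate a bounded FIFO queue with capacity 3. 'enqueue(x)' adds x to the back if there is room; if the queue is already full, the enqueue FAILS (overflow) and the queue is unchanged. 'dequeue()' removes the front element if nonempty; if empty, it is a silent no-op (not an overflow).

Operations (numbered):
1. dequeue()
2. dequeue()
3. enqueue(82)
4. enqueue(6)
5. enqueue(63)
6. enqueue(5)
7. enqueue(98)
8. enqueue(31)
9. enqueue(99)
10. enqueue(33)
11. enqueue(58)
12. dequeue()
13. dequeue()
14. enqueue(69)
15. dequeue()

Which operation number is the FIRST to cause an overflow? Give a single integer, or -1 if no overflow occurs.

Answer: 6

Derivation:
1. dequeue(): empty, no-op, size=0
2. dequeue(): empty, no-op, size=0
3. enqueue(82): size=1
4. enqueue(6): size=2
5. enqueue(63): size=3
6. enqueue(5): size=3=cap → OVERFLOW (fail)
7. enqueue(98): size=3=cap → OVERFLOW (fail)
8. enqueue(31): size=3=cap → OVERFLOW (fail)
9. enqueue(99): size=3=cap → OVERFLOW (fail)
10. enqueue(33): size=3=cap → OVERFLOW (fail)
11. enqueue(58): size=3=cap → OVERFLOW (fail)
12. dequeue(): size=2
13. dequeue(): size=1
14. enqueue(69): size=2
15. dequeue(): size=1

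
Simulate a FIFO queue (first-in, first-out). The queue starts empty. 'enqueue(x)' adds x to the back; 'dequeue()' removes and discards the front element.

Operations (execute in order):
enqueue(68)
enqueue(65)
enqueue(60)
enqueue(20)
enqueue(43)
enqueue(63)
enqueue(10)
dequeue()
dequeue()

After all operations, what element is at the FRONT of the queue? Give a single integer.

enqueue(68): queue = [68]
enqueue(65): queue = [68, 65]
enqueue(60): queue = [68, 65, 60]
enqueue(20): queue = [68, 65, 60, 20]
enqueue(43): queue = [68, 65, 60, 20, 43]
enqueue(63): queue = [68, 65, 60, 20, 43, 63]
enqueue(10): queue = [68, 65, 60, 20, 43, 63, 10]
dequeue(): queue = [65, 60, 20, 43, 63, 10]
dequeue(): queue = [60, 20, 43, 63, 10]

Answer: 60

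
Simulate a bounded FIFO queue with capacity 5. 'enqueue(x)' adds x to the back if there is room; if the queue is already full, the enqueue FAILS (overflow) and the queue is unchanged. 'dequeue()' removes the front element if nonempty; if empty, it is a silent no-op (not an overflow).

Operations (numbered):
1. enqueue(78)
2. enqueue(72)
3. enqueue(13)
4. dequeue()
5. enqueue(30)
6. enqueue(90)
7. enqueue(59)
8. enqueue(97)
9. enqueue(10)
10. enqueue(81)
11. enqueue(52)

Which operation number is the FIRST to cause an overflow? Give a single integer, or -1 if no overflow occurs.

1. enqueue(78): size=1
2. enqueue(72): size=2
3. enqueue(13): size=3
4. dequeue(): size=2
5. enqueue(30): size=3
6. enqueue(90): size=4
7. enqueue(59): size=5
8. enqueue(97): size=5=cap → OVERFLOW (fail)
9. enqueue(10): size=5=cap → OVERFLOW (fail)
10. enqueue(81): size=5=cap → OVERFLOW (fail)
11. enqueue(52): size=5=cap → OVERFLOW (fail)

Answer: 8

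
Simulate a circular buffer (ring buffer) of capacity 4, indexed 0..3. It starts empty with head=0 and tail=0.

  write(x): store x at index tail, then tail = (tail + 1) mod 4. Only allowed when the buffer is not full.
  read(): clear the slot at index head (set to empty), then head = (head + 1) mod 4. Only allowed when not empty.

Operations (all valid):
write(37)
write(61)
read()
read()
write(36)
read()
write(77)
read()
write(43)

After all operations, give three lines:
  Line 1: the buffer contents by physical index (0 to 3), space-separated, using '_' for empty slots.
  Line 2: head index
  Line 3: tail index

write(37): buf=[37 _ _ _], head=0, tail=1, size=1
write(61): buf=[37 61 _ _], head=0, tail=2, size=2
read(): buf=[_ 61 _ _], head=1, tail=2, size=1
read(): buf=[_ _ _ _], head=2, tail=2, size=0
write(36): buf=[_ _ 36 _], head=2, tail=3, size=1
read(): buf=[_ _ _ _], head=3, tail=3, size=0
write(77): buf=[_ _ _ 77], head=3, tail=0, size=1
read(): buf=[_ _ _ _], head=0, tail=0, size=0
write(43): buf=[43 _ _ _], head=0, tail=1, size=1

Answer: 43 _ _ _
0
1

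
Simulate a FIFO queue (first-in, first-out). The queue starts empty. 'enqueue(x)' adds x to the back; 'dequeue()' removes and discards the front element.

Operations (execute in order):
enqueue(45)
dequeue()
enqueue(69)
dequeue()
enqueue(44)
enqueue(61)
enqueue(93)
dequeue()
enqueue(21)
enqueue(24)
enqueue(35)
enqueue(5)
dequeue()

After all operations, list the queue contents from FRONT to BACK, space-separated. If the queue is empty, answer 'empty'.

enqueue(45): [45]
dequeue(): []
enqueue(69): [69]
dequeue(): []
enqueue(44): [44]
enqueue(61): [44, 61]
enqueue(93): [44, 61, 93]
dequeue(): [61, 93]
enqueue(21): [61, 93, 21]
enqueue(24): [61, 93, 21, 24]
enqueue(35): [61, 93, 21, 24, 35]
enqueue(5): [61, 93, 21, 24, 35, 5]
dequeue(): [93, 21, 24, 35, 5]

Answer: 93 21 24 35 5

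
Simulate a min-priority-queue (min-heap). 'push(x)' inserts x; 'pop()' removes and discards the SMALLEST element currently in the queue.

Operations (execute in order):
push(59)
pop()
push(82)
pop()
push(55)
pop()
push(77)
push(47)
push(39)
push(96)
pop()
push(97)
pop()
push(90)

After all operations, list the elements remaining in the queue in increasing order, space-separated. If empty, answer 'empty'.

push(59): heap contents = [59]
pop() → 59: heap contents = []
push(82): heap contents = [82]
pop() → 82: heap contents = []
push(55): heap contents = [55]
pop() → 55: heap contents = []
push(77): heap contents = [77]
push(47): heap contents = [47, 77]
push(39): heap contents = [39, 47, 77]
push(96): heap contents = [39, 47, 77, 96]
pop() → 39: heap contents = [47, 77, 96]
push(97): heap contents = [47, 77, 96, 97]
pop() → 47: heap contents = [77, 96, 97]
push(90): heap contents = [77, 90, 96, 97]

Answer: 77 90 96 97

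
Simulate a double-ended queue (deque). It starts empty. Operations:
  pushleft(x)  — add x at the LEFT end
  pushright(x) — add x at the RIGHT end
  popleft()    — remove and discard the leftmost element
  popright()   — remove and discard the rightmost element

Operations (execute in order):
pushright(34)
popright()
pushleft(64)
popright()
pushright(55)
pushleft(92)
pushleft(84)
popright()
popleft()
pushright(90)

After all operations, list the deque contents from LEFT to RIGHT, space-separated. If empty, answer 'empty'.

Answer: 92 90

Derivation:
pushright(34): [34]
popright(): []
pushleft(64): [64]
popright(): []
pushright(55): [55]
pushleft(92): [92, 55]
pushleft(84): [84, 92, 55]
popright(): [84, 92]
popleft(): [92]
pushright(90): [92, 90]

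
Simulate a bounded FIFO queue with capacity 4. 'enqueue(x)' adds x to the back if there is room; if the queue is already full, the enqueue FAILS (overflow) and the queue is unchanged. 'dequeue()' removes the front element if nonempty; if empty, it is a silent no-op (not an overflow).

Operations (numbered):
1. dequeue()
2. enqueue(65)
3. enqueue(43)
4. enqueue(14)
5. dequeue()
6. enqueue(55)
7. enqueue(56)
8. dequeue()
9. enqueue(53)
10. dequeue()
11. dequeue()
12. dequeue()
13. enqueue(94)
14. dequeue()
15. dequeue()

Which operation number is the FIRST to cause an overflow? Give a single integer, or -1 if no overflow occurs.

1. dequeue(): empty, no-op, size=0
2. enqueue(65): size=1
3. enqueue(43): size=2
4. enqueue(14): size=3
5. dequeue(): size=2
6. enqueue(55): size=3
7. enqueue(56): size=4
8. dequeue(): size=3
9. enqueue(53): size=4
10. dequeue(): size=3
11. dequeue(): size=2
12. dequeue(): size=1
13. enqueue(94): size=2
14. dequeue(): size=1
15. dequeue(): size=0

Answer: -1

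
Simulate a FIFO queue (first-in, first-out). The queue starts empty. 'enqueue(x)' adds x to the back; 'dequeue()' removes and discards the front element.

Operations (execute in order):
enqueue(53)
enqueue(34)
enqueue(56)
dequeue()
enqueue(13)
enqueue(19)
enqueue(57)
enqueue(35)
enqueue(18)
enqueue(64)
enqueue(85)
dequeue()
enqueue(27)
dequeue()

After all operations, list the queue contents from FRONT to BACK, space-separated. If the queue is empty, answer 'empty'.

enqueue(53): [53]
enqueue(34): [53, 34]
enqueue(56): [53, 34, 56]
dequeue(): [34, 56]
enqueue(13): [34, 56, 13]
enqueue(19): [34, 56, 13, 19]
enqueue(57): [34, 56, 13, 19, 57]
enqueue(35): [34, 56, 13, 19, 57, 35]
enqueue(18): [34, 56, 13, 19, 57, 35, 18]
enqueue(64): [34, 56, 13, 19, 57, 35, 18, 64]
enqueue(85): [34, 56, 13, 19, 57, 35, 18, 64, 85]
dequeue(): [56, 13, 19, 57, 35, 18, 64, 85]
enqueue(27): [56, 13, 19, 57, 35, 18, 64, 85, 27]
dequeue(): [13, 19, 57, 35, 18, 64, 85, 27]

Answer: 13 19 57 35 18 64 85 27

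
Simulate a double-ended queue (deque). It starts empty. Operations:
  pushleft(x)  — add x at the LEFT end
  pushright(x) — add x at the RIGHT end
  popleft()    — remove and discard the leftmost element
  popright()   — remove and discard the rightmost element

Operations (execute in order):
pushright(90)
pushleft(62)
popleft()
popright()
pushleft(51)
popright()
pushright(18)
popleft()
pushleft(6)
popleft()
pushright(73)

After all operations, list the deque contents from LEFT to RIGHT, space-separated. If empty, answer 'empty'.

pushright(90): [90]
pushleft(62): [62, 90]
popleft(): [90]
popright(): []
pushleft(51): [51]
popright(): []
pushright(18): [18]
popleft(): []
pushleft(6): [6]
popleft(): []
pushright(73): [73]

Answer: 73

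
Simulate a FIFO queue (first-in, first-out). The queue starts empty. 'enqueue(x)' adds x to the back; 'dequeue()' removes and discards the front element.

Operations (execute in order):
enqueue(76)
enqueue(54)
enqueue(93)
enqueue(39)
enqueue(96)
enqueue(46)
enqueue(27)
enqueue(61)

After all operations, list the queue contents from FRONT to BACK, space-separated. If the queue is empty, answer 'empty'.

enqueue(76): [76]
enqueue(54): [76, 54]
enqueue(93): [76, 54, 93]
enqueue(39): [76, 54, 93, 39]
enqueue(96): [76, 54, 93, 39, 96]
enqueue(46): [76, 54, 93, 39, 96, 46]
enqueue(27): [76, 54, 93, 39, 96, 46, 27]
enqueue(61): [76, 54, 93, 39, 96, 46, 27, 61]

Answer: 76 54 93 39 96 46 27 61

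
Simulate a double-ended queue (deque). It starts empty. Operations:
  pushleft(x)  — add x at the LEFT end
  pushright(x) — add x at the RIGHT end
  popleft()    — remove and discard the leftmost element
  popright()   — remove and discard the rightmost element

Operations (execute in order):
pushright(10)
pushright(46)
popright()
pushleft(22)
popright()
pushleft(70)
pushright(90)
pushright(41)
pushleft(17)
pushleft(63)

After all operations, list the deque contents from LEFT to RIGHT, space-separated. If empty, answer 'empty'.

Answer: 63 17 70 22 90 41

Derivation:
pushright(10): [10]
pushright(46): [10, 46]
popright(): [10]
pushleft(22): [22, 10]
popright(): [22]
pushleft(70): [70, 22]
pushright(90): [70, 22, 90]
pushright(41): [70, 22, 90, 41]
pushleft(17): [17, 70, 22, 90, 41]
pushleft(63): [63, 17, 70, 22, 90, 41]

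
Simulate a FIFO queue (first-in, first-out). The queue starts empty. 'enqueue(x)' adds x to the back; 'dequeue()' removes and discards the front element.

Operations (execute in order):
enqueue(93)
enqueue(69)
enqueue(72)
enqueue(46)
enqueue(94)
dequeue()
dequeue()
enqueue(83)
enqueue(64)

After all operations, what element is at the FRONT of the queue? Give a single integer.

enqueue(93): queue = [93]
enqueue(69): queue = [93, 69]
enqueue(72): queue = [93, 69, 72]
enqueue(46): queue = [93, 69, 72, 46]
enqueue(94): queue = [93, 69, 72, 46, 94]
dequeue(): queue = [69, 72, 46, 94]
dequeue(): queue = [72, 46, 94]
enqueue(83): queue = [72, 46, 94, 83]
enqueue(64): queue = [72, 46, 94, 83, 64]

Answer: 72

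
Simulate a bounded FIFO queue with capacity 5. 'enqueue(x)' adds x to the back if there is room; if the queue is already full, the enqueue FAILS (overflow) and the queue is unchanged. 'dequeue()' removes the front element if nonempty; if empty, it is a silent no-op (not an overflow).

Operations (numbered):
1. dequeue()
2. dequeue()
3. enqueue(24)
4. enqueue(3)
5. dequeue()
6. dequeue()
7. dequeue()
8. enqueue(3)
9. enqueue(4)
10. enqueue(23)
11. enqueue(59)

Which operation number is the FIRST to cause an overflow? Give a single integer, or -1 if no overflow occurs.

1. dequeue(): empty, no-op, size=0
2. dequeue(): empty, no-op, size=0
3. enqueue(24): size=1
4. enqueue(3): size=2
5. dequeue(): size=1
6. dequeue(): size=0
7. dequeue(): empty, no-op, size=0
8. enqueue(3): size=1
9. enqueue(4): size=2
10. enqueue(23): size=3
11. enqueue(59): size=4

Answer: -1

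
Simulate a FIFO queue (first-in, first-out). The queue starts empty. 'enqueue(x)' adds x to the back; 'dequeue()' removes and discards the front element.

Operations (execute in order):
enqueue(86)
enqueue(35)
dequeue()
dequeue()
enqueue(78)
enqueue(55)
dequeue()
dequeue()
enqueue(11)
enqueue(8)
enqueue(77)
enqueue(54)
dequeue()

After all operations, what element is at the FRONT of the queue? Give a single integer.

Answer: 8

Derivation:
enqueue(86): queue = [86]
enqueue(35): queue = [86, 35]
dequeue(): queue = [35]
dequeue(): queue = []
enqueue(78): queue = [78]
enqueue(55): queue = [78, 55]
dequeue(): queue = [55]
dequeue(): queue = []
enqueue(11): queue = [11]
enqueue(8): queue = [11, 8]
enqueue(77): queue = [11, 8, 77]
enqueue(54): queue = [11, 8, 77, 54]
dequeue(): queue = [8, 77, 54]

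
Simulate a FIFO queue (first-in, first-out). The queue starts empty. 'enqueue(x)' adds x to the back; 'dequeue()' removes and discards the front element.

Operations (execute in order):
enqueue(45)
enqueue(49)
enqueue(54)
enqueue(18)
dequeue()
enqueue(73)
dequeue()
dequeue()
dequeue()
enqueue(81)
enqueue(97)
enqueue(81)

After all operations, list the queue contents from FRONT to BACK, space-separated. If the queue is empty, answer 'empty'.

enqueue(45): [45]
enqueue(49): [45, 49]
enqueue(54): [45, 49, 54]
enqueue(18): [45, 49, 54, 18]
dequeue(): [49, 54, 18]
enqueue(73): [49, 54, 18, 73]
dequeue(): [54, 18, 73]
dequeue(): [18, 73]
dequeue(): [73]
enqueue(81): [73, 81]
enqueue(97): [73, 81, 97]
enqueue(81): [73, 81, 97, 81]

Answer: 73 81 97 81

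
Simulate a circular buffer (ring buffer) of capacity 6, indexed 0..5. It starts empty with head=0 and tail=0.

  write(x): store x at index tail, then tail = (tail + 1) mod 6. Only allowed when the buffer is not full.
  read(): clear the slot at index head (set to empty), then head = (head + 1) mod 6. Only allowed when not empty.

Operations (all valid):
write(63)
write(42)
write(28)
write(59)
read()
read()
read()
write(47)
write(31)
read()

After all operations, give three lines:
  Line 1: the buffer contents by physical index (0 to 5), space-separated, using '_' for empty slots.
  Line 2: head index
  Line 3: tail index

write(63): buf=[63 _ _ _ _ _], head=0, tail=1, size=1
write(42): buf=[63 42 _ _ _ _], head=0, tail=2, size=2
write(28): buf=[63 42 28 _ _ _], head=0, tail=3, size=3
write(59): buf=[63 42 28 59 _ _], head=0, tail=4, size=4
read(): buf=[_ 42 28 59 _ _], head=1, tail=4, size=3
read(): buf=[_ _ 28 59 _ _], head=2, tail=4, size=2
read(): buf=[_ _ _ 59 _ _], head=3, tail=4, size=1
write(47): buf=[_ _ _ 59 47 _], head=3, tail=5, size=2
write(31): buf=[_ _ _ 59 47 31], head=3, tail=0, size=3
read(): buf=[_ _ _ _ 47 31], head=4, tail=0, size=2

Answer: _ _ _ _ 47 31
4
0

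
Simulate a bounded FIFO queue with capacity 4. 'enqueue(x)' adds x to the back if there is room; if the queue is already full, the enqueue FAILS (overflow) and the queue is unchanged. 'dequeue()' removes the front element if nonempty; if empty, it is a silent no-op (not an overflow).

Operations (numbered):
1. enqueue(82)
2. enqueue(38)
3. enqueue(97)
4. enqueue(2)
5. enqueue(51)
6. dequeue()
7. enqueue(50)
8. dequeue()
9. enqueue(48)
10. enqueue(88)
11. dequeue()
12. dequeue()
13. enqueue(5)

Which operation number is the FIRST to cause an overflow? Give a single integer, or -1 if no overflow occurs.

1. enqueue(82): size=1
2. enqueue(38): size=2
3. enqueue(97): size=3
4. enqueue(2): size=4
5. enqueue(51): size=4=cap → OVERFLOW (fail)
6. dequeue(): size=3
7. enqueue(50): size=4
8. dequeue(): size=3
9. enqueue(48): size=4
10. enqueue(88): size=4=cap → OVERFLOW (fail)
11. dequeue(): size=3
12. dequeue(): size=2
13. enqueue(5): size=3

Answer: 5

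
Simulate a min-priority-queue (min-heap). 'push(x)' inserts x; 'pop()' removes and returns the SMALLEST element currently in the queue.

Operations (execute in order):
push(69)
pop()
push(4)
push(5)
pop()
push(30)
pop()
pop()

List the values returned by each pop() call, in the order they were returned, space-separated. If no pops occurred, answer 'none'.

push(69): heap contents = [69]
pop() → 69: heap contents = []
push(4): heap contents = [4]
push(5): heap contents = [4, 5]
pop() → 4: heap contents = [5]
push(30): heap contents = [5, 30]
pop() → 5: heap contents = [30]
pop() → 30: heap contents = []

Answer: 69 4 5 30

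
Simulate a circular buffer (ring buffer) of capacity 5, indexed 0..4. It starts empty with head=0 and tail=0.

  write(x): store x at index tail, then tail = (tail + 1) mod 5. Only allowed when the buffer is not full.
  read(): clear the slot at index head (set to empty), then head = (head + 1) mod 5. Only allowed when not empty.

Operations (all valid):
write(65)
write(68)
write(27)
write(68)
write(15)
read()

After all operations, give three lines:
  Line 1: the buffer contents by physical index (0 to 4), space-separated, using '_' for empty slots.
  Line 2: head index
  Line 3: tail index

Answer: _ 68 27 68 15
1
0

Derivation:
write(65): buf=[65 _ _ _ _], head=0, tail=1, size=1
write(68): buf=[65 68 _ _ _], head=0, tail=2, size=2
write(27): buf=[65 68 27 _ _], head=0, tail=3, size=3
write(68): buf=[65 68 27 68 _], head=0, tail=4, size=4
write(15): buf=[65 68 27 68 15], head=0, tail=0, size=5
read(): buf=[_ 68 27 68 15], head=1, tail=0, size=4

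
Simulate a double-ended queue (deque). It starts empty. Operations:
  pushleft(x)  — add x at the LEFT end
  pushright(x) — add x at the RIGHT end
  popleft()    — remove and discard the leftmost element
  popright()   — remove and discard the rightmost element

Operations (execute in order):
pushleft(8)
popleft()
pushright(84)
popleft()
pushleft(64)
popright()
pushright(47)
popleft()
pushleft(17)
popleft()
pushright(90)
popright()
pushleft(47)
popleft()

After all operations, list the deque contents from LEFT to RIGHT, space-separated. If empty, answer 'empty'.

Answer: empty

Derivation:
pushleft(8): [8]
popleft(): []
pushright(84): [84]
popleft(): []
pushleft(64): [64]
popright(): []
pushright(47): [47]
popleft(): []
pushleft(17): [17]
popleft(): []
pushright(90): [90]
popright(): []
pushleft(47): [47]
popleft(): []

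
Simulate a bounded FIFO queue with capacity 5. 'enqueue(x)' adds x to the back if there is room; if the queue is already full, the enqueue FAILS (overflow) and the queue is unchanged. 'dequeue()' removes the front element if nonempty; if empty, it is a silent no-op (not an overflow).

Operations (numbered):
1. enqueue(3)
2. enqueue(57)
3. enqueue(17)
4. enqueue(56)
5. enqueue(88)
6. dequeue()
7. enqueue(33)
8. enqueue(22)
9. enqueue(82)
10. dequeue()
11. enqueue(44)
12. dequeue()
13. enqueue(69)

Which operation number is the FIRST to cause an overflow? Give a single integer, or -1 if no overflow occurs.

Answer: 8

Derivation:
1. enqueue(3): size=1
2. enqueue(57): size=2
3. enqueue(17): size=3
4. enqueue(56): size=4
5. enqueue(88): size=5
6. dequeue(): size=4
7. enqueue(33): size=5
8. enqueue(22): size=5=cap → OVERFLOW (fail)
9. enqueue(82): size=5=cap → OVERFLOW (fail)
10. dequeue(): size=4
11. enqueue(44): size=5
12. dequeue(): size=4
13. enqueue(69): size=5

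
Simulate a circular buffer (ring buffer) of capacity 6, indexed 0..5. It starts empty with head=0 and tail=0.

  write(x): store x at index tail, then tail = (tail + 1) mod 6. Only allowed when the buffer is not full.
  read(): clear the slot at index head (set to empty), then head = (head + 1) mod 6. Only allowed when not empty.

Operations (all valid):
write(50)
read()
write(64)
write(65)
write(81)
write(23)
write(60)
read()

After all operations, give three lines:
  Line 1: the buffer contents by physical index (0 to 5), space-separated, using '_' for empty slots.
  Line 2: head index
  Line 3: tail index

Answer: _ _ 65 81 23 60
2
0

Derivation:
write(50): buf=[50 _ _ _ _ _], head=0, tail=1, size=1
read(): buf=[_ _ _ _ _ _], head=1, tail=1, size=0
write(64): buf=[_ 64 _ _ _ _], head=1, tail=2, size=1
write(65): buf=[_ 64 65 _ _ _], head=1, tail=3, size=2
write(81): buf=[_ 64 65 81 _ _], head=1, tail=4, size=3
write(23): buf=[_ 64 65 81 23 _], head=1, tail=5, size=4
write(60): buf=[_ 64 65 81 23 60], head=1, tail=0, size=5
read(): buf=[_ _ 65 81 23 60], head=2, tail=0, size=4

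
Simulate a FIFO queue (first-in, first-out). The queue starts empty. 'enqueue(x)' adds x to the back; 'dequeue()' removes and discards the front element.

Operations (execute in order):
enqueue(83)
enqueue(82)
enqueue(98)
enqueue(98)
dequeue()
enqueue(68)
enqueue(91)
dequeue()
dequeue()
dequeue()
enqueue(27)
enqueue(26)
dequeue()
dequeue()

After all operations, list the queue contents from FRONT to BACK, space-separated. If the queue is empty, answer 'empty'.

enqueue(83): [83]
enqueue(82): [83, 82]
enqueue(98): [83, 82, 98]
enqueue(98): [83, 82, 98, 98]
dequeue(): [82, 98, 98]
enqueue(68): [82, 98, 98, 68]
enqueue(91): [82, 98, 98, 68, 91]
dequeue(): [98, 98, 68, 91]
dequeue(): [98, 68, 91]
dequeue(): [68, 91]
enqueue(27): [68, 91, 27]
enqueue(26): [68, 91, 27, 26]
dequeue(): [91, 27, 26]
dequeue(): [27, 26]

Answer: 27 26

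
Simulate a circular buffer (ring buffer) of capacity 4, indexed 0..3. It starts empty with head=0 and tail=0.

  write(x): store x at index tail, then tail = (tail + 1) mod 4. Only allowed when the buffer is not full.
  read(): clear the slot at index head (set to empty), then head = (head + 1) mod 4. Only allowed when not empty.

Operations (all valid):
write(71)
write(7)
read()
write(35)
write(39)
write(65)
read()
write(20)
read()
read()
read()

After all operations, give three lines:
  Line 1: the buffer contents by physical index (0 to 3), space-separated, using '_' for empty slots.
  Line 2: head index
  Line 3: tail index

write(71): buf=[71 _ _ _], head=0, tail=1, size=1
write(7): buf=[71 7 _ _], head=0, tail=2, size=2
read(): buf=[_ 7 _ _], head=1, tail=2, size=1
write(35): buf=[_ 7 35 _], head=1, tail=3, size=2
write(39): buf=[_ 7 35 39], head=1, tail=0, size=3
write(65): buf=[65 7 35 39], head=1, tail=1, size=4
read(): buf=[65 _ 35 39], head=2, tail=1, size=3
write(20): buf=[65 20 35 39], head=2, tail=2, size=4
read(): buf=[65 20 _ 39], head=3, tail=2, size=3
read(): buf=[65 20 _ _], head=0, tail=2, size=2
read(): buf=[_ 20 _ _], head=1, tail=2, size=1

Answer: _ 20 _ _
1
2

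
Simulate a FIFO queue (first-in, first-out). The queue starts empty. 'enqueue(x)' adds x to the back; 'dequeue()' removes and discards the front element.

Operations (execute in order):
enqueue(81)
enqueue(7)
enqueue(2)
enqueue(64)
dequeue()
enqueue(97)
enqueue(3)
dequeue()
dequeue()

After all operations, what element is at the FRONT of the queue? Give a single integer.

Answer: 64

Derivation:
enqueue(81): queue = [81]
enqueue(7): queue = [81, 7]
enqueue(2): queue = [81, 7, 2]
enqueue(64): queue = [81, 7, 2, 64]
dequeue(): queue = [7, 2, 64]
enqueue(97): queue = [7, 2, 64, 97]
enqueue(3): queue = [7, 2, 64, 97, 3]
dequeue(): queue = [2, 64, 97, 3]
dequeue(): queue = [64, 97, 3]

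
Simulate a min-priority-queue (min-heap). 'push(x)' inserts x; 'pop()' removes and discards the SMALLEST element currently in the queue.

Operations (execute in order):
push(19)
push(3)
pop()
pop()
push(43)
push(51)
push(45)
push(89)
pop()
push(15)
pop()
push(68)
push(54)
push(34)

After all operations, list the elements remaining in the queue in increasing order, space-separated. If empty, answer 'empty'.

Answer: 34 45 51 54 68 89

Derivation:
push(19): heap contents = [19]
push(3): heap contents = [3, 19]
pop() → 3: heap contents = [19]
pop() → 19: heap contents = []
push(43): heap contents = [43]
push(51): heap contents = [43, 51]
push(45): heap contents = [43, 45, 51]
push(89): heap contents = [43, 45, 51, 89]
pop() → 43: heap contents = [45, 51, 89]
push(15): heap contents = [15, 45, 51, 89]
pop() → 15: heap contents = [45, 51, 89]
push(68): heap contents = [45, 51, 68, 89]
push(54): heap contents = [45, 51, 54, 68, 89]
push(34): heap contents = [34, 45, 51, 54, 68, 89]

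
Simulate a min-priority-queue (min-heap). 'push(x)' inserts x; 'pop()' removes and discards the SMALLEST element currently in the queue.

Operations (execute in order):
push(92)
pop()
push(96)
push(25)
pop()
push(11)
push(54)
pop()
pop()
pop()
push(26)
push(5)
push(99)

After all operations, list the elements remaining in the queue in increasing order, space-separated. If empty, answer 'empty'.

push(92): heap contents = [92]
pop() → 92: heap contents = []
push(96): heap contents = [96]
push(25): heap contents = [25, 96]
pop() → 25: heap contents = [96]
push(11): heap contents = [11, 96]
push(54): heap contents = [11, 54, 96]
pop() → 11: heap contents = [54, 96]
pop() → 54: heap contents = [96]
pop() → 96: heap contents = []
push(26): heap contents = [26]
push(5): heap contents = [5, 26]
push(99): heap contents = [5, 26, 99]

Answer: 5 26 99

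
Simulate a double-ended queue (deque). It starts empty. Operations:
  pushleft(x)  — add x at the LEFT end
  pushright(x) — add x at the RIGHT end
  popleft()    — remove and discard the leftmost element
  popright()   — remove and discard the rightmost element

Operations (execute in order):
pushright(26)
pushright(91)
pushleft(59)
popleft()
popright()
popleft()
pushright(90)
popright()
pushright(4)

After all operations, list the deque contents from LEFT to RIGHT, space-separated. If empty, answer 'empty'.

Answer: 4

Derivation:
pushright(26): [26]
pushright(91): [26, 91]
pushleft(59): [59, 26, 91]
popleft(): [26, 91]
popright(): [26]
popleft(): []
pushright(90): [90]
popright(): []
pushright(4): [4]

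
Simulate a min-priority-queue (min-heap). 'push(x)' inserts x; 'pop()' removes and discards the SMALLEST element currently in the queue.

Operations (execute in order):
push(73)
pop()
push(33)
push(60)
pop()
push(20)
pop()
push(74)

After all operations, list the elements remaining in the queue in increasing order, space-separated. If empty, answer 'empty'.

push(73): heap contents = [73]
pop() → 73: heap contents = []
push(33): heap contents = [33]
push(60): heap contents = [33, 60]
pop() → 33: heap contents = [60]
push(20): heap contents = [20, 60]
pop() → 20: heap contents = [60]
push(74): heap contents = [60, 74]

Answer: 60 74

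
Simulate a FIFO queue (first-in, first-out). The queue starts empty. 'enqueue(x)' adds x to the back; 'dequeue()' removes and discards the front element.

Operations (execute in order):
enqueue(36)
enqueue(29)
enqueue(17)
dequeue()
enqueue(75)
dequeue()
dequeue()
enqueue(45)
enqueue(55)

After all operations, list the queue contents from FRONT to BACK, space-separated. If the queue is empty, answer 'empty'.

enqueue(36): [36]
enqueue(29): [36, 29]
enqueue(17): [36, 29, 17]
dequeue(): [29, 17]
enqueue(75): [29, 17, 75]
dequeue(): [17, 75]
dequeue(): [75]
enqueue(45): [75, 45]
enqueue(55): [75, 45, 55]

Answer: 75 45 55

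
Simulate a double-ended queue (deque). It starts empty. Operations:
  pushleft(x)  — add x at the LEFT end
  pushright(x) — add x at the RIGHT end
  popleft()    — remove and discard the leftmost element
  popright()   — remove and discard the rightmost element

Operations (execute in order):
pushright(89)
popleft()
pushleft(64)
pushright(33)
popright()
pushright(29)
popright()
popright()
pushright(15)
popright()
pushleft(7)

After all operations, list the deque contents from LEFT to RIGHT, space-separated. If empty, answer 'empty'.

Answer: 7

Derivation:
pushright(89): [89]
popleft(): []
pushleft(64): [64]
pushright(33): [64, 33]
popright(): [64]
pushright(29): [64, 29]
popright(): [64]
popright(): []
pushright(15): [15]
popright(): []
pushleft(7): [7]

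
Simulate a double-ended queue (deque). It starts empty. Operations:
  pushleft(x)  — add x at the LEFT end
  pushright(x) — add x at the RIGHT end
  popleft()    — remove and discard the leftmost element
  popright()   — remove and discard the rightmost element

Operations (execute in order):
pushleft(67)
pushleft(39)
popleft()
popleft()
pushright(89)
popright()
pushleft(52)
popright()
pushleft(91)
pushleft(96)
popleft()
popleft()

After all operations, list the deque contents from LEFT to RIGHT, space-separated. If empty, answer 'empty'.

Answer: empty

Derivation:
pushleft(67): [67]
pushleft(39): [39, 67]
popleft(): [67]
popleft(): []
pushright(89): [89]
popright(): []
pushleft(52): [52]
popright(): []
pushleft(91): [91]
pushleft(96): [96, 91]
popleft(): [91]
popleft(): []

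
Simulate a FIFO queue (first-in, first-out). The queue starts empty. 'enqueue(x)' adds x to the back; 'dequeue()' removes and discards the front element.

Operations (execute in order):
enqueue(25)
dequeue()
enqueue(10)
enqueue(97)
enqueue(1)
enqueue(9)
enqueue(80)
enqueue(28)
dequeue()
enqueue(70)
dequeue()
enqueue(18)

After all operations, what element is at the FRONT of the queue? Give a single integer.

enqueue(25): queue = [25]
dequeue(): queue = []
enqueue(10): queue = [10]
enqueue(97): queue = [10, 97]
enqueue(1): queue = [10, 97, 1]
enqueue(9): queue = [10, 97, 1, 9]
enqueue(80): queue = [10, 97, 1, 9, 80]
enqueue(28): queue = [10, 97, 1, 9, 80, 28]
dequeue(): queue = [97, 1, 9, 80, 28]
enqueue(70): queue = [97, 1, 9, 80, 28, 70]
dequeue(): queue = [1, 9, 80, 28, 70]
enqueue(18): queue = [1, 9, 80, 28, 70, 18]

Answer: 1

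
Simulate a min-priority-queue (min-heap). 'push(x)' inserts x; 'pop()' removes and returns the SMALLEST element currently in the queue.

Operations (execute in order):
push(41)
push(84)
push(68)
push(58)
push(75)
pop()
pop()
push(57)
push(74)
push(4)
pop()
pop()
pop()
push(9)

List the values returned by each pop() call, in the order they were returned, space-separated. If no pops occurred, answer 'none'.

push(41): heap contents = [41]
push(84): heap contents = [41, 84]
push(68): heap contents = [41, 68, 84]
push(58): heap contents = [41, 58, 68, 84]
push(75): heap contents = [41, 58, 68, 75, 84]
pop() → 41: heap contents = [58, 68, 75, 84]
pop() → 58: heap contents = [68, 75, 84]
push(57): heap contents = [57, 68, 75, 84]
push(74): heap contents = [57, 68, 74, 75, 84]
push(4): heap contents = [4, 57, 68, 74, 75, 84]
pop() → 4: heap contents = [57, 68, 74, 75, 84]
pop() → 57: heap contents = [68, 74, 75, 84]
pop() → 68: heap contents = [74, 75, 84]
push(9): heap contents = [9, 74, 75, 84]

Answer: 41 58 4 57 68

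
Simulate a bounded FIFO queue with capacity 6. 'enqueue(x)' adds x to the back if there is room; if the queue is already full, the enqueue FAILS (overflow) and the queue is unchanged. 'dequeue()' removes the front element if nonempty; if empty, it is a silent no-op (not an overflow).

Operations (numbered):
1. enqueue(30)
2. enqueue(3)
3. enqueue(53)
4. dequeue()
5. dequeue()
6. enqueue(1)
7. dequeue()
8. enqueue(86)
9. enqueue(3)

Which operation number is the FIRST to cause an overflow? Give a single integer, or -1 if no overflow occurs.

Answer: -1

Derivation:
1. enqueue(30): size=1
2. enqueue(3): size=2
3. enqueue(53): size=3
4. dequeue(): size=2
5. dequeue(): size=1
6. enqueue(1): size=2
7. dequeue(): size=1
8. enqueue(86): size=2
9. enqueue(3): size=3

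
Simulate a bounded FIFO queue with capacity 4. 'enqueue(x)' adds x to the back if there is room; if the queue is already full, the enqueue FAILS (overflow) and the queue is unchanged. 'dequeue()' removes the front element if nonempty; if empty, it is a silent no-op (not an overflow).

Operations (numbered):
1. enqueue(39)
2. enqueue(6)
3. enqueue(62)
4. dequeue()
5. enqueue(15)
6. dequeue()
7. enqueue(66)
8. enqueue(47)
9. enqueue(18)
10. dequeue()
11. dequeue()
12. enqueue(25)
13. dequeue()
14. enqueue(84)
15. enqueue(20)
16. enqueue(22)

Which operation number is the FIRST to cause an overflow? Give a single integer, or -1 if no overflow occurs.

1. enqueue(39): size=1
2. enqueue(6): size=2
3. enqueue(62): size=3
4. dequeue(): size=2
5. enqueue(15): size=3
6. dequeue(): size=2
7. enqueue(66): size=3
8. enqueue(47): size=4
9. enqueue(18): size=4=cap → OVERFLOW (fail)
10. dequeue(): size=3
11. dequeue(): size=2
12. enqueue(25): size=3
13. dequeue(): size=2
14. enqueue(84): size=3
15. enqueue(20): size=4
16. enqueue(22): size=4=cap → OVERFLOW (fail)

Answer: 9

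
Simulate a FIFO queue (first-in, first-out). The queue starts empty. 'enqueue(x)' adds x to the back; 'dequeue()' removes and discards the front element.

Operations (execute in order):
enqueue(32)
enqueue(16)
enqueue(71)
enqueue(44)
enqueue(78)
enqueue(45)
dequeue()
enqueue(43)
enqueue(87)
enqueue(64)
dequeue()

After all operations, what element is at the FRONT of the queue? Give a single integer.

Answer: 71

Derivation:
enqueue(32): queue = [32]
enqueue(16): queue = [32, 16]
enqueue(71): queue = [32, 16, 71]
enqueue(44): queue = [32, 16, 71, 44]
enqueue(78): queue = [32, 16, 71, 44, 78]
enqueue(45): queue = [32, 16, 71, 44, 78, 45]
dequeue(): queue = [16, 71, 44, 78, 45]
enqueue(43): queue = [16, 71, 44, 78, 45, 43]
enqueue(87): queue = [16, 71, 44, 78, 45, 43, 87]
enqueue(64): queue = [16, 71, 44, 78, 45, 43, 87, 64]
dequeue(): queue = [71, 44, 78, 45, 43, 87, 64]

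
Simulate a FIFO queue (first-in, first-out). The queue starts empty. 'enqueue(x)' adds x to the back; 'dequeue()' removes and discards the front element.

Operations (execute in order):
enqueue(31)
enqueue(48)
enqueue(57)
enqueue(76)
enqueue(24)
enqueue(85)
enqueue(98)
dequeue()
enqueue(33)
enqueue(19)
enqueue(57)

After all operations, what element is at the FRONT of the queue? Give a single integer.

enqueue(31): queue = [31]
enqueue(48): queue = [31, 48]
enqueue(57): queue = [31, 48, 57]
enqueue(76): queue = [31, 48, 57, 76]
enqueue(24): queue = [31, 48, 57, 76, 24]
enqueue(85): queue = [31, 48, 57, 76, 24, 85]
enqueue(98): queue = [31, 48, 57, 76, 24, 85, 98]
dequeue(): queue = [48, 57, 76, 24, 85, 98]
enqueue(33): queue = [48, 57, 76, 24, 85, 98, 33]
enqueue(19): queue = [48, 57, 76, 24, 85, 98, 33, 19]
enqueue(57): queue = [48, 57, 76, 24, 85, 98, 33, 19, 57]

Answer: 48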